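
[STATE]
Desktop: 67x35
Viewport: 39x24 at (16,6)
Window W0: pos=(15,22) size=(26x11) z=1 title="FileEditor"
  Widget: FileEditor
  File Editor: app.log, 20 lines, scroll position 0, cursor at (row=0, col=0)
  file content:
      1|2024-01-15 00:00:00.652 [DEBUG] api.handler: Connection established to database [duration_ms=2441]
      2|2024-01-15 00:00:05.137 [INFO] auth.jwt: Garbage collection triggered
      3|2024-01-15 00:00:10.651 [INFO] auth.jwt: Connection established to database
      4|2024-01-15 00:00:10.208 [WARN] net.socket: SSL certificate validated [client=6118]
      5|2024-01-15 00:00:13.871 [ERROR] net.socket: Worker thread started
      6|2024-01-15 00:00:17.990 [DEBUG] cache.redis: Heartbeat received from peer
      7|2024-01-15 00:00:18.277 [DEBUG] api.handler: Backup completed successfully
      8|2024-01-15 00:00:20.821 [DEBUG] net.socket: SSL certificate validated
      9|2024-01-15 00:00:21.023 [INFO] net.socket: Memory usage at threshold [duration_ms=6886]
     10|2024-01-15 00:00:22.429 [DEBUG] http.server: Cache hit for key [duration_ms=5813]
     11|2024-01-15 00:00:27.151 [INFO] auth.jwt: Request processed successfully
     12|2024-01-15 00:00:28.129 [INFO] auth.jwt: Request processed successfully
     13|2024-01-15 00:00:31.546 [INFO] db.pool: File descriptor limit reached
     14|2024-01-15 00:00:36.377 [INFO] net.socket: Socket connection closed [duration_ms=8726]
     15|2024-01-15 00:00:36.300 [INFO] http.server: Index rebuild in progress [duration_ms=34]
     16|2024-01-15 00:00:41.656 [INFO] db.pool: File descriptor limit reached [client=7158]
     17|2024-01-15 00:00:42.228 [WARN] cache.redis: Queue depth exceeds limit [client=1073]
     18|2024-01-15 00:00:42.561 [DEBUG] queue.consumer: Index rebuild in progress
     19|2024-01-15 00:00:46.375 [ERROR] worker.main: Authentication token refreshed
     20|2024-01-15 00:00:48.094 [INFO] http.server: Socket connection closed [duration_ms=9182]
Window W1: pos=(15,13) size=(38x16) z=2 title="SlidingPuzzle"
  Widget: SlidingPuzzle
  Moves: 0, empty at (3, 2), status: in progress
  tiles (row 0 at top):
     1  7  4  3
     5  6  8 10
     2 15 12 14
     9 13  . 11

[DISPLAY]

                                       
                                       
                                       
                                       
                                       
                                       
                                       
━━━━━━━━━━━━━━━━━━━━━━━━━━━━━━━━━━━━┓  
 SlidingPuzzle                      ┃  
────────────────────────────────────┨  
┌────┬────┬────┬────┐               ┃  
│  1 │  7 │  4 │  3 │               ┃  
├────┼────┼────┼────┤               ┃  
│  5 │  6 │  8 │ 10 │               ┃  
├────┼────┼────┼────┤               ┃  
│  2 │ 15 │ 12 │ 14 │               ┃  
├────┼────┼────┼────┤               ┃  
│  9 │ 13 │    │ 11 │               ┃  
└────┴────┴────┴────┘               ┃  
Moves: 0                            ┃  
                                    ┃  
                                    ┃  
━━━━━━━━━━━━━━━━━━━━━━━━━━━━━━━━━━━━┛  
2024-01-15 00:00:13.871░┃              


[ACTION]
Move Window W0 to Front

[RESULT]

                                       
                                       
                                       
                                       
                                       
                                       
                                       
━━━━━━━━━━━━━━━━━━━━━━━━━━━━━━━━━━━━┓  
 SlidingPuzzle                      ┃  
────────────────────────────────────┨  
┌────┬────┬────┬────┐               ┃  
│  1 │  7 │  4 │  3 │               ┃  
├────┼────┼────┼────┤               ┃  
│  5 │  6 │  8 │ 10 │               ┃  
├────┼────┼────┼────┤               ┃  
│  2 │ 15 │ 12 │ 14 │               ┃  
━━━━━━━━━━━━━━━━━━━━━━━━┓           ┃  
 FileEditor             ┃           ┃  
────────────────────────┨           ┃  
█024-01-15 00:00:00.652▲┃           ┃  
2024-01-15 00:00:05.137█┃           ┃  
2024-01-15 00:00:10.651░┃           ┃  
2024-01-15 00:00:10.208░┃━━━━━━━━━━━┛  
2024-01-15 00:00:13.871░┃              


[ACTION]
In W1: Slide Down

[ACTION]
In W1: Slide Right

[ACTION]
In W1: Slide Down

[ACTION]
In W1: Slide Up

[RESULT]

                                       
                                       
                                       
                                       
                                       
                                       
                                       
━━━━━━━━━━━━━━━━━━━━━━━━━━━━━━━━━━━━┓  
 SlidingPuzzle                      ┃  
────────────────────────────────────┨  
┌────┬────┬────┬────┐               ┃  
│  1 │  7 │  4 │  3 │               ┃  
├────┼────┼────┼────┤               ┃  
│  5 │  6 │  8 │ 10 │               ┃  
├────┼────┼────┼────┤               ┃  
│  2 │    │ 15 │ 14 │               ┃  
━━━━━━━━━━━━━━━━━━━━━━━━┓           ┃  
 FileEditor             ┃           ┃  
────────────────────────┨           ┃  
█024-01-15 00:00:00.652▲┃           ┃  
2024-01-15 00:00:05.137█┃           ┃  
2024-01-15 00:00:10.651░┃           ┃  
2024-01-15 00:00:10.208░┃━━━━━━━━━━━┛  
2024-01-15 00:00:13.871░┃              


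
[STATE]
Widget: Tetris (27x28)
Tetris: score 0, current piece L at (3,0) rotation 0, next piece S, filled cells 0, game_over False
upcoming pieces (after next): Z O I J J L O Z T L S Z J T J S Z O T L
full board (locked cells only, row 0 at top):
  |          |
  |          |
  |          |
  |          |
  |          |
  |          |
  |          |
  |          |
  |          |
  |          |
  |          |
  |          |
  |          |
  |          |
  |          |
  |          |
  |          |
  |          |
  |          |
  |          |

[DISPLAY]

     ▒    │Next:           
   ▒▒▒    │ ░░             
          │░░              
          │                
          │                
          │                
          │Score:          
          │0               
          │                
          │                
          │                
          │                
          │                
          │                
          │                
          │                
          │                
          │                
          │                
          │                
          │                
          │                
          │                
          │                
          │                
          │                
          │                
          │                


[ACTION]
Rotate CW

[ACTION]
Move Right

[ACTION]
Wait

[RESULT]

          │Next:           
    ▒     │ ░░             
    ▒     │░░              
    ▒▒    │                
          │                
          │                
          │Score:          
          │0               
          │                
          │                
          │                
          │                
          │                
          │                
          │                
          │                
          │                
          │                
          │                
          │                
          │                
          │                
          │                
          │                
          │                
          │                
          │                
          │                


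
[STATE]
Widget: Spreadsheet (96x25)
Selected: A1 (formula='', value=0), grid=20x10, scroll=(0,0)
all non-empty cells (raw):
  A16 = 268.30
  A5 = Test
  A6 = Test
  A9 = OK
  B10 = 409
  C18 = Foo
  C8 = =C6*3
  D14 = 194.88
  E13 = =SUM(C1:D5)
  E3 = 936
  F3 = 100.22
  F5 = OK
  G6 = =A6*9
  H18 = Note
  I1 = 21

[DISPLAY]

A1:                                                                                             
       A       B       C       D       E       F       G       H       I       J                
------------------------------------------------------------------------------------------------
  1      [0]       0       0       0       0       0       0       0      21       0            
  2        0       0       0       0       0       0       0       0       0       0            
  3        0       0       0       0     936  100.22       0       0       0       0            
  4        0       0       0       0       0       0       0       0       0       0            
  5 Test           0       0       0       0OK             0       0       0       0            
  6 Test           0       0       0       0       0#ERR!          0       0       0            
  7        0       0       0       0       0       0       0       0       0       0            
  8        0       0       0       0       0       0       0       0       0       0            
  9 OK             0       0       0       0       0       0       0       0       0            
 10        0     409       0       0       0       0       0       0       0       0            
 11        0       0       0       0       0       0       0       0       0       0            
 12        0       0       0       0       0       0       0       0       0       0            
 13        0       0       0       0       0       0       0       0       0       0            
 14        0       0       0  194.88       0       0       0       0       0       0            
 15        0       0       0       0       0       0       0       0       0       0            
 16   268.30       0       0       0       0       0       0       0       0       0            
 17        0       0       0       0       0       0       0       0       0       0            
 18        0       0Foo            0       0       0       0Note           0       0            
 19        0       0       0       0       0       0       0       0       0       0            
 20        0       0       0       0       0       0       0       0       0       0            
                                                                                                
                                                                                                


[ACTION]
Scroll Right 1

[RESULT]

A1:                                                                                             
       B       C       D       E       F       G       H       I       J                        
------------------------------------------------------------------------------------------------
  1        0       0       0       0       0       0       0      21       0                    
  2        0       0       0       0       0       0       0       0       0                    
  3        0       0       0     936  100.22       0       0       0       0                    
  4        0       0       0       0       0       0       0       0       0                    
  5        0       0       0       0OK             0       0       0       0                    
  6        0       0       0       0       0#ERR!          0       0       0                    
  7        0       0       0       0       0       0       0       0       0                    
  8        0       0       0       0       0       0       0       0       0                    
  9        0       0       0       0       0       0       0       0       0                    
 10      409       0       0       0       0       0       0       0       0                    
 11        0       0       0       0       0       0       0       0       0                    
 12        0       0       0       0       0       0       0       0       0                    
 13        0       0       0       0       0       0       0       0       0                    
 14        0       0  194.88       0       0       0       0       0       0                    
 15        0       0       0       0       0       0       0       0       0                    
 16        0       0       0       0       0       0       0       0       0                    
 17        0       0       0       0       0       0       0       0       0                    
 18        0Foo            0       0       0       0Note           0       0                    
 19        0       0       0       0       0       0       0       0       0                    
 20        0       0       0       0       0       0       0       0       0                    
                                                                                                
                                                                                                


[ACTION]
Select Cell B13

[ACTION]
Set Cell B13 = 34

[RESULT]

B13: 34                                                                                         
       B       C       D       E       F       G       H       I       J                        
------------------------------------------------------------------------------------------------
  1        0       0       0       0       0       0       0      21       0                    
  2        0       0       0       0       0       0       0       0       0                    
  3        0       0       0     936  100.22       0       0       0       0                    
  4        0       0       0       0       0       0       0       0       0                    
  5        0       0       0       0OK             0       0       0       0                    
  6        0       0       0       0       0#ERR!          0       0       0                    
  7        0       0       0       0       0       0       0       0       0                    
  8        0       0       0       0       0       0       0       0       0                    
  9        0       0       0       0       0       0       0       0       0                    
 10      409       0       0       0       0       0       0       0       0                    
 11        0       0       0       0       0       0       0       0       0                    
 12        0       0       0       0       0       0       0       0       0                    
 13     [34]       0       0       0       0       0       0       0       0                    
 14        0       0  194.88       0       0       0       0       0       0                    
 15        0       0       0       0       0       0       0       0       0                    
 16        0       0       0       0       0       0       0       0       0                    
 17        0       0       0       0       0       0       0       0       0                    
 18        0Foo            0       0       0       0Note           0       0                    
 19        0       0       0       0       0       0       0       0       0                    
 20        0       0       0       0       0       0       0       0       0                    
                                                                                                
                                                                                                


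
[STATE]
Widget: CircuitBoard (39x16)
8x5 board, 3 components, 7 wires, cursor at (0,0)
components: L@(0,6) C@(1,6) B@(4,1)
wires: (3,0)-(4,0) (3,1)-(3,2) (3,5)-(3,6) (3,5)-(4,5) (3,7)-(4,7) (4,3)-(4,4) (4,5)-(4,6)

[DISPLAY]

   0 1 2 3 4 5 6 7                     
0  [.]                      L          
                                       
1                           C          
                                       
2                                      
                                       
3   ·   · ─ ·           · ─ ·   ·      
    │                   │       │      
4   ·   B       · ─ ·   · ─ ·   ·      
Cursor: (0,0)                          
                                       
                                       
                                       
                                       
                                       


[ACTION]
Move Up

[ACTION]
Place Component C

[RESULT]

   0 1 2 3 4 5 6 7                     
0  [C]                      L          
                                       
1                           C          
                                       
2                                      
                                       
3   ·   · ─ ·           · ─ ·   ·      
    │                   │       │      
4   ·   B       · ─ ·   · ─ ·   ·      
Cursor: (0,0)                          
                                       
                                       
                                       
                                       
                                       


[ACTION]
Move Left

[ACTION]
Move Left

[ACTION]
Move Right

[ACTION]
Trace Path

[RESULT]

   0 1 2 3 4 5 6 7                     
0   C  [.]                  L          
                                       
1                           C          
                                       
2                                      
                                       
3   ·   · ─ ·           · ─ ·   ·      
    │                   │       │      
4   ·   B       · ─ ·   · ─ ·   ·      
Cursor: (0,1)  Trace: No connections   
                                       
                                       
                                       
                                       
                                       


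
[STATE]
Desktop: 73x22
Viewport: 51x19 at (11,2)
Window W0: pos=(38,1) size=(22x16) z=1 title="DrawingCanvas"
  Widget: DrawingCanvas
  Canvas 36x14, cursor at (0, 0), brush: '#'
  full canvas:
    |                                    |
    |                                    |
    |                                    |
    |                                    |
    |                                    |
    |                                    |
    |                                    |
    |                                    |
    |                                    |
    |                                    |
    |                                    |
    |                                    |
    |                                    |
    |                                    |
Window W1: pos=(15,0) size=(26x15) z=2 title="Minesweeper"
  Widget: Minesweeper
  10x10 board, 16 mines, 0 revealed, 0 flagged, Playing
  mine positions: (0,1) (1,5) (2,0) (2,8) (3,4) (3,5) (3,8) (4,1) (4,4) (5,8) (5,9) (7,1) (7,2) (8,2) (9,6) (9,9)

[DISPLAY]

    ┠────────────────────────┨rawingCanvas      ┃  
    ┃■■■■■■■■■■              ┃──────────────────┨  
    ┃■■■■■■■■■■              ┃                  ┃  
    ┃■■■■■■■■■■              ┃                  ┃  
    ┃■■■■■■■■■■              ┃                  ┃  
    ┃■■■■■■■■■■              ┃                  ┃  
    ┃■■■■■■■■■■              ┃                  ┃  
    ┃■■■■■■■■■■              ┃                  ┃  
    ┃■■■■■■■■■■              ┃                  ┃  
    ┃■■■■■■■■■■              ┃                  ┃  
    ┃■■■■■■■■■■              ┃                  ┃  
    ┃                        ┃                  ┃  
    ┗━━━━━━━━━━━━━━━━━━━━━━━━┛                  ┃  
                           ┃                    ┃  
                           ┗━━━━━━━━━━━━━━━━━━━━┛  
                                                   
                                                   
                                                   
                                                   


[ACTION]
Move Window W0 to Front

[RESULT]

    ┠──────────────────────┃ DrawingCanvas      ┃  
    ┃■■■■■■■■■■            ┠────────────────────┨  
    ┃■■■■■■■■■■            ┃+                   ┃  
    ┃■■■■■■■■■■            ┃                    ┃  
    ┃■■■■■■■■■■            ┃                    ┃  
    ┃■■■■■■■■■■            ┃                    ┃  
    ┃■■■■■■■■■■            ┃                    ┃  
    ┃■■■■■■■■■■            ┃                    ┃  
    ┃■■■■■■■■■■            ┃                    ┃  
    ┃■■■■■■■■■■            ┃                    ┃  
    ┃■■■■■■■■■■            ┃                    ┃  
    ┃                      ┃                    ┃  
    ┗━━━━━━━━━━━━━━━━━━━━━━┃                    ┃  
                           ┃                    ┃  
                           ┗━━━━━━━━━━━━━━━━━━━━┛  
                                                   
                                                   
                                                   
                                                   


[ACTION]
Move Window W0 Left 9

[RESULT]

    ┠─────────────┃ DrawingCanvas      ┃           
    ┃■■■■■■■■■■   ┠────────────────────┨           
    ┃■■■■■■■■■■   ┃+                   ┃           
    ┃■■■■■■■■■■   ┃                    ┃           
    ┃■■■■■■■■■■   ┃                    ┃           
    ┃■■■■■■■■■■   ┃                    ┃           
    ┃■■■■■■■■■■   ┃                    ┃           
    ┃■■■■■■■■■■   ┃                    ┃           
    ┃■■■■■■■■■■   ┃                    ┃           
    ┃■■■■■■■■■■   ┃                    ┃           
    ┃■■■■■■■■■■   ┃                    ┃           
    ┃             ┃                    ┃           
    ┗━━━━━━━━━━━━━┃                    ┃           
                  ┃                    ┃           
                  ┗━━━━━━━━━━━━━━━━━━━━┛           
                                                   
                                                   
                                                   
                                                   


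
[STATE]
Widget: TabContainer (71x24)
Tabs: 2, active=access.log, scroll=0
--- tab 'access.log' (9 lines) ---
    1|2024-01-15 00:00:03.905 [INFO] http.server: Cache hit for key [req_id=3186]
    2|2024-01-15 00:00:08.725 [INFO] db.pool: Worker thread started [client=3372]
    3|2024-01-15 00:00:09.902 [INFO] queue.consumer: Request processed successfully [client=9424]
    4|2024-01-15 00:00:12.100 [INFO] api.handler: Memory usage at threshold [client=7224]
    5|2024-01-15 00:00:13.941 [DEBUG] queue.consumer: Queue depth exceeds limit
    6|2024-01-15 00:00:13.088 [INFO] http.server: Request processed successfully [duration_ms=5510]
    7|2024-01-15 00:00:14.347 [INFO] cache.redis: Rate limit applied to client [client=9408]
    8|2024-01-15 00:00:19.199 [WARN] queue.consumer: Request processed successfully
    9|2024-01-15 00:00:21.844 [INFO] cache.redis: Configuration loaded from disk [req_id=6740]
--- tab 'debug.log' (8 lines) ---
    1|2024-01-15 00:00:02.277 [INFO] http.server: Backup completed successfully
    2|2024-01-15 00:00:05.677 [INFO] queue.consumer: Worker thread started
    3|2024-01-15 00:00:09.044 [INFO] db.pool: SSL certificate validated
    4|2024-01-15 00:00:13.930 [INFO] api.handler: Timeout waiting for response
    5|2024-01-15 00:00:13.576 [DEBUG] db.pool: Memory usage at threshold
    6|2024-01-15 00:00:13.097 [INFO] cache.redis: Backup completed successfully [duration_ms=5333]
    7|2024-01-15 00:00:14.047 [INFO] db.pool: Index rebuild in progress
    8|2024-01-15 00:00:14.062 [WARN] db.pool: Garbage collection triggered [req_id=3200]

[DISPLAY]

[access.log]│ debug.log                                                
───────────────────────────────────────────────────────────────────────
2024-01-15 00:00:03.905 [INFO] http.server: Cache hit for key [req_id=3
2024-01-15 00:00:08.725 [INFO] db.pool: Worker thread started [client=3
2024-01-15 00:00:09.902 [INFO] queue.consumer: Request processed succes
2024-01-15 00:00:12.100 [INFO] api.handler: Memory usage at threshold [
2024-01-15 00:00:13.941 [DEBUG] queue.consumer: Queue depth exceeds lim
2024-01-15 00:00:13.088 [INFO] http.server: Request processed successfu
2024-01-15 00:00:14.347 [INFO] cache.redis: Rate limit applied to clien
2024-01-15 00:00:19.199 [WARN] queue.consumer: Request processed succes
2024-01-15 00:00:21.844 [INFO] cache.redis: Configuration loaded from d
                                                                       
                                                                       
                                                                       
                                                                       
                                                                       
                                                                       
                                                                       
                                                                       
                                                                       
                                                                       
                                                                       
                                                                       
                                                                       


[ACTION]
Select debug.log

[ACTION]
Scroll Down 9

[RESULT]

 access.log │[debug.log]                                               
───────────────────────────────────────────────────────────────────────
2024-01-15 00:00:14.062 [WARN] db.pool: Garbage collection triggered [r
                                                                       
                                                                       
                                                                       
                                                                       
                                                                       
                                                                       
                                                                       
                                                                       
                                                                       
                                                                       
                                                                       
                                                                       
                                                                       
                                                                       
                                                                       
                                                                       
                                                                       
                                                                       
                                                                       
                                                                       
                                                                       


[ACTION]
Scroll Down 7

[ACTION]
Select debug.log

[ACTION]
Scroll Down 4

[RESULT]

 access.log │[debug.log]                                               
───────────────────────────────────────────────────────────────────────
2024-01-15 00:00:13.576 [DEBUG] db.pool: Memory usage at threshold     
2024-01-15 00:00:13.097 [INFO] cache.redis: Backup completed successful
2024-01-15 00:00:14.047 [INFO] db.pool: Index rebuild in progress      
2024-01-15 00:00:14.062 [WARN] db.pool: Garbage collection triggered [r
                                                                       
                                                                       
                                                                       
                                                                       
                                                                       
                                                                       
                                                                       
                                                                       
                                                                       
                                                                       
                                                                       
                                                                       
                                                                       
                                                                       
                                                                       
                                                                       
                                                                       
                                                                       


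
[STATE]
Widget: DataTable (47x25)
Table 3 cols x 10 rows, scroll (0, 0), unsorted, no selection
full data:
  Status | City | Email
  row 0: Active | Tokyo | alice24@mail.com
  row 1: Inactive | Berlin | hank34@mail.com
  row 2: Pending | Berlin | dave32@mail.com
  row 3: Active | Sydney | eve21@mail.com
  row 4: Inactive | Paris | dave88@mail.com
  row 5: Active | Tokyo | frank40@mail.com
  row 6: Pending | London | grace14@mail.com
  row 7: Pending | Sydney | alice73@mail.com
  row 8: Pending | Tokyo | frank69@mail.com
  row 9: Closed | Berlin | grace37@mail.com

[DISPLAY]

Status  │City  │Email                          
────────┼──────┼────────────────               
Active  │Tokyo │alice24@mail.com               
Inactive│Berlin│hank34@mail.com                
Pending │Berlin│dave32@mail.com                
Active  │Sydney│eve21@mail.com                 
Inactive│Paris │dave88@mail.com                
Active  │Tokyo │frank40@mail.com               
Pending │London│grace14@mail.com               
Pending │Sydney│alice73@mail.com               
Pending │Tokyo │frank69@mail.com               
Closed  │Berlin│grace37@mail.com               
                                               
                                               
                                               
                                               
                                               
                                               
                                               
                                               
                                               
                                               
                                               
                                               
                                               


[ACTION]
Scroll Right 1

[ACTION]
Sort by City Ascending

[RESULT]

Status  │City ▲│Email                          
────────┼──────┼────────────────               
Inactive│Berlin│hank34@mail.com                
Pending │Berlin│dave32@mail.com                
Closed  │Berlin│grace37@mail.com               
Pending │London│grace14@mail.com               
Inactive│Paris │dave88@mail.com                
Active  │Sydney│eve21@mail.com                 
Pending │Sydney│alice73@mail.com               
Active  │Tokyo │alice24@mail.com               
Active  │Tokyo │frank40@mail.com               
Pending │Tokyo │frank69@mail.com               
                                               
                                               
                                               
                                               
                                               
                                               
                                               
                                               
                                               
                                               
                                               
                                               
                                               


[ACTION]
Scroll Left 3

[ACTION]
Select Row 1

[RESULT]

Status  │City ▲│Email                          
────────┼──────┼────────────────               
Inactive│Berlin│hank34@mail.com                
>ending │Berlin│dave32@mail.com                
Closed  │Berlin│grace37@mail.com               
Pending │London│grace14@mail.com               
Inactive│Paris │dave88@mail.com                
Active  │Sydney│eve21@mail.com                 
Pending │Sydney│alice73@mail.com               
Active  │Tokyo │alice24@mail.com               
Active  │Tokyo │frank40@mail.com               
Pending │Tokyo │frank69@mail.com               
                                               
                                               
                                               
                                               
                                               
                                               
                                               
                                               
                                               
                                               
                                               
                                               
                                               


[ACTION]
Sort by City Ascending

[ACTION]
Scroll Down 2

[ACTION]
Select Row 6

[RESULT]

Status  │City ▲│Email                          
────────┼──────┼────────────────               
Inactive│Berlin│hank34@mail.com                
Pending │Berlin│dave32@mail.com                
Closed  │Berlin│grace37@mail.com               
Pending │London│grace14@mail.com               
Inactive│Paris │dave88@mail.com                
Active  │Sydney│eve21@mail.com                 
>ending │Sydney│alice73@mail.com               
Active  │Tokyo │alice24@mail.com               
Active  │Tokyo │frank40@mail.com               
Pending │Tokyo │frank69@mail.com               
                                               
                                               
                                               
                                               
                                               
                                               
                                               
                                               
                                               
                                               
                                               
                                               
                                               


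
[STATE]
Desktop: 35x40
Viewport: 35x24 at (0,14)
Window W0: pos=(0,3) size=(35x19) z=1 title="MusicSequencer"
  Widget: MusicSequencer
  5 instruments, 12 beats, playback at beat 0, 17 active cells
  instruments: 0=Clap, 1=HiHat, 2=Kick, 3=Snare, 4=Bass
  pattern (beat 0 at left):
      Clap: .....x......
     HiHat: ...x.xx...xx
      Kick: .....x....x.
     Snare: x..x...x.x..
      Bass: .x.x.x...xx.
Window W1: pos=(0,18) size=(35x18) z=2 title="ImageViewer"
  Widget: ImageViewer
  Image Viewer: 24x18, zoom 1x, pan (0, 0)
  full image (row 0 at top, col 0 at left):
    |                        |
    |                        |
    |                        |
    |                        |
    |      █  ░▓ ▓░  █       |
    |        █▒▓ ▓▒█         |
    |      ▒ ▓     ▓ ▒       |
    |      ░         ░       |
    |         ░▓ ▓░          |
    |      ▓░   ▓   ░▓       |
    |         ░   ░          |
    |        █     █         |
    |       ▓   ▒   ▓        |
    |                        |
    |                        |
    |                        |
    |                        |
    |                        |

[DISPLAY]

┃                                 ┃
┃                                 ┃
┃                                 ┃
┃                                 ┃
┏━━━━━━━━━━━━━━━━━━━━━━━━━━━━━━━━━┓
┃ ImageViewer                     ┃
┠─────────────────────────────────┨
┃                                 ┃
┃                                 ┃
┃                                 ┃
┃                                 ┃
┃      █  ░▓ ▓░  █                ┃
┃        █▒▓ ▓▒█                  ┃
┃      ▒ ▓     ▓ ▒                ┃
┃      ░         ░                ┃
┃         ░▓ ▓░                   ┃
┃      ▓░   ▓   ░▓                ┃
┃         ░   ░                   ┃
┃        █     █                  ┃
┃       ▓   ▒   ▓                 ┃
┃                                 ┃
┗━━━━━━━━━━━━━━━━━━━━━━━━━━━━━━━━━┛
                                   
                                   


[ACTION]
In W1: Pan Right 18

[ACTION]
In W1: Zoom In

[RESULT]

┃                                 ┃
┃                                 ┃
┃                                 ┃
┃                                 ┃
┏━━━━━━━━━━━━━━━━━━━━━━━━━━━━━━━━━┓
┃ ImageViewer                     ┃
┠─────────────────────────────────┨
┃                                 ┃
┃                                 ┃
┃                                 ┃
┃                                 ┃
┃                                 ┃
┃                                 ┃
┃                                 ┃
┃                                 ┃
┃░░▓▓  ▓▓░░    ██                 ┃
┃░░▓▓  ▓▓░░    ██                 ┃
┃▒▒▓▓  ▓▓▒▒██                     ┃
┃▒▒▓▓  ▓▓▒▒██                     ┃
┃          ▓▓  ▒▒                 ┃
┃          ▓▓  ▒▒                 ┃
┗━━━━━━━━━━━━━━━━━━━━━━━━━━━━━━━━━┛
                                   
                                   


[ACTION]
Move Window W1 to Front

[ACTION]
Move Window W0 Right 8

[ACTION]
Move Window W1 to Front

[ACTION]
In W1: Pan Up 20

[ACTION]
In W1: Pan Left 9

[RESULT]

┃                                 ┃
┃                                 ┃
┃                                 ┃
┃                                 ┃
┏━━━━━━━━━━━━━━━━━━━━━━━━━━━━━━━━━┓
┃ ImageViewer                     ┃
┠─────────────────────────────────┨
┃                                 ┃
┃                                 ┃
┃                                 ┃
┃                                 ┃
┃                                 ┃
┃                                 ┃
┃                                 ┃
┃                                 ┃
┃   ██    ░░▓▓  ▓▓░░    ██        ┃
┃   ██    ░░▓▓  ▓▓░░    ██        ┃
┃       ██▒▒▓▓  ▓▓▒▒██            ┃
┃       ██▒▒▓▓  ▓▓▒▒██            ┃
┃   ▒▒  ▓▓          ▓▓  ▒▒        ┃
┃   ▒▒  ▓▓          ▓▓  ▒▒        ┃
┗━━━━━━━━━━━━━━━━━━━━━━━━━━━━━━━━━┛
                                   
                                   
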